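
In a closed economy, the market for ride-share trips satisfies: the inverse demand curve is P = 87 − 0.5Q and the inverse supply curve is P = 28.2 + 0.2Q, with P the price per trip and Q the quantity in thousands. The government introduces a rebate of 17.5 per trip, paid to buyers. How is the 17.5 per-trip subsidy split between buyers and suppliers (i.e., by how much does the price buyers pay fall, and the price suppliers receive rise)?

Inverting to Q(P) form: Qd = 174 − 2P; Qs = 5P − 141.
Without the subsidy, 174 − 2P = 5P − 141 gives 7P = 315, so P* = 45 and Q* = 84.
With a per-unit subsidy paid to buyers, each effectively pays P − 17.5, so demand becomes Qd = 174 − 2(P − 17.5).
New equilibrium: buyers pay 32.5, suppliers receive 50, Q = 109. (Wedge: Pb − Ps = −17.5.)
Gain to buyers: 12.5; to suppliers: 5. (They sum to 17.5.)

Buyers gain 12.5 per trip; suppliers gain 5 per trip.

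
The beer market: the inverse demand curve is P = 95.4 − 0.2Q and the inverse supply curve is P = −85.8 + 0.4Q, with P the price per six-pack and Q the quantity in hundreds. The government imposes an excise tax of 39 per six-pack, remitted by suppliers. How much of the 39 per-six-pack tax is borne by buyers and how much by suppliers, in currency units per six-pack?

Buyers bear 13 per six-pack; suppliers bear 26 per six-pack.

Rewrite in direct form: Qd = 477 − 5P and Qs = 2.5P + 214.5.
Before the tax: set 477 − 5P = 2.5P + 214.5 → P* = 35, Q* = 302.
With the tax collected from suppliers, supply shifts: Qs = 2.5(P − 39) + 214.5.
New equilibrium: buyers pay 48, suppliers receive 9, Q = 237. (Wedge: Pb − Ps = 39.)
Burden on buyers: 13; on suppliers: 26. (They sum to 39.)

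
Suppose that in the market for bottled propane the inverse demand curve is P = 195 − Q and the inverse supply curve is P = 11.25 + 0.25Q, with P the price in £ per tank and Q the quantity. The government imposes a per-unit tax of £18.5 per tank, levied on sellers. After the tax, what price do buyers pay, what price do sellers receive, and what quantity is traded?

Buyers pay £62.8; sellers receive £44.3; quantity = 132.2.

Inverting to Q(P) form: Qd = 195 − P; Qs = 4P − 45.
Before the tax: set 195 − P = 4P − 45 → P* = £48, Q* = 147.
With the tax collected from sellers, supply shifts: Qs = 4(P − 18.5) − 45.
New equilibrium: buyers pay £62.8, sellers receive £44.3, Q = 132.2. (Wedge: Pb − Ps = 18.5.)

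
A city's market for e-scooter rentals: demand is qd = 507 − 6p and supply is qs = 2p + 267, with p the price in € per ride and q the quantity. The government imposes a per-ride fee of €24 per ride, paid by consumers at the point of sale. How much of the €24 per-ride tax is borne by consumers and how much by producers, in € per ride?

Consumers bear €6 per ride; producers bear €18 per ride.

Before the tax: set 507 − 6p = 2p + 267 → p* = €30, q* = 327.
With the tax collected from consumers, demand (in seller-price terms) shifts: qd = 507 − 6(p + 24).
Solving gives q = 291 with consumers paying €36 and producers receiving €12 (the €24 wedge).
Burden on consumers: €6; on producers: €18. (They sum to €24.)
The less price-elastic side of the market bears the larger share of a per-unit tax.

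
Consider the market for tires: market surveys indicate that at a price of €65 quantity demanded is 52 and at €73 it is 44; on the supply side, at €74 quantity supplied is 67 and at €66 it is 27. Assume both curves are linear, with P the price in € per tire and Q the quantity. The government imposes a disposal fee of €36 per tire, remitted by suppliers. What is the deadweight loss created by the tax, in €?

Deadweight loss = €540.

Demand slope: (44 − 52)/(73 − 65) = -1, so Qd = 117 − P.
Supply slope: (27 − 67)/(66 − 74) = 5, so Qs = 5P − 303.
Before the tax: set 117 − P = 5P − 303 → P* = €70, Q* = 47.
With the tax collected from suppliers, supply shifts: Qs = 5(P − 36) − 303.
New equilibrium: consumers pay €100, suppliers receive €64, Q = 17. (Wedge: Pb − Ps = 36.)
Quantity falls by |ΔQ| = |47 − 17| = 30.
DWL = ½ · t · |ΔQ| = ½ · 36 · 30 = €540.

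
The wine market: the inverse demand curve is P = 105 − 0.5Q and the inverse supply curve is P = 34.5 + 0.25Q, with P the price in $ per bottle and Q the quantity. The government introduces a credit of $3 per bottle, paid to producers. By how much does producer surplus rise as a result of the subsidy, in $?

Producer surplus rises by $96.

Rewrite in direct form: Qd = 210 − 2P and Qs = 4P − 138.
Without the subsidy, 210 − 2P = 4P − 138 gives 6P = 348, so P* = $58 and Q* = 94.
With a per-unit subsidy paid to producers, each receives P + 3 per unit sold, so supply becomes Qs = 4(P + 3) − 138.
New equilibrium: consumers pay $56, producers receive $59, Q = 98. (Wedge: Pb − Ps = −3.)
ΔPS is the trapezoid between Q = 98 and Q = 94 of height $1: ½ · (94 + 98) · 1 = $96.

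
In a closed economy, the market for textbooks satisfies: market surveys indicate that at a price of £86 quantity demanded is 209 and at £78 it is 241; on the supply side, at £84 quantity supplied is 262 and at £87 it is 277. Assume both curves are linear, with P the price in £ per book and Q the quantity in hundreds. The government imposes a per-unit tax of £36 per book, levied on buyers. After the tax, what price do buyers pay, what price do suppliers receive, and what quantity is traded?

Buyers pay £99; suppliers receive £63; quantity = 157.

Demand slope: (241 − 209)/(78 − 86) = -4, so Qd = 553 − 4P.
Supply slope: (277 − 262)/(87 − 84) = 5, so Qs = 5P − 158.
Without the tax, 553 − 4P = 5P − 158 gives 9P = 711, so P* = £79 and Q* = 237.
With the tax collected from buyers, demand (in seller-price terms) shifts: Qd = 553 − 4(P + 36).
Solving gives Q = 157 with buyers paying £99 and suppliers receiving £63 (the £36 wedge).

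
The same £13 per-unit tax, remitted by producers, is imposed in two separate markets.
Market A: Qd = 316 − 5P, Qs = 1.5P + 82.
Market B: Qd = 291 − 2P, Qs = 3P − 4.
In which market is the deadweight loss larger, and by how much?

Market A: pre-tax P* = £36, Q* = 136; post-tax Q = 121; deadweight loss = £97.5.
Market B: pre-tax P* = £59, Q* = 173; post-tax Q = 157.4; deadweight loss = £101.4.
Difference: £97.5 vs £101.4 → market B is larger by £3.9.

Market B, by £3.9.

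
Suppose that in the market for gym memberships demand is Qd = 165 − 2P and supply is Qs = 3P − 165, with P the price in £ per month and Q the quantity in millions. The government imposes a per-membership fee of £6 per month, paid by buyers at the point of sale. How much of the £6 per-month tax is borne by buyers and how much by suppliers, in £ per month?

Without the tax, 165 − 2P = 3P − 165 gives 5P = 330, so P* = £66 and Q* = 33.
With the tax collected from buyers, demand (in seller-price terms) shifts: Qd = 165 − 2(P + 6).
Solving gives Q = 25.8 with buyers paying £69.6 and suppliers receiving £63.6 (the £6 wedge).
Burden on buyers: £3.6; on suppliers: £2.4. (They sum to £6.)
The less price-elastic side of the market bears the larger share of a per-unit tax.

Buyers bear £3.6 per month; suppliers bear £2.4 per month.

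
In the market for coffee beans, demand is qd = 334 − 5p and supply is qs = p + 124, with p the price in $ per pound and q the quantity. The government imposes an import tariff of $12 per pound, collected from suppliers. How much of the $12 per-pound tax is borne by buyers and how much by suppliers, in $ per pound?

Before the tax: set 334 − 5p = p + 124 → p* = $35, q* = 159.
With the tax collected from suppliers, supply shifts: qs = (p − 12) + 124.
New equilibrium: buyers pay $37, suppliers receive $25, q = 149. (Wedge: pb − ps = 12.)
Burden on buyers: $2; on suppliers: $10. (They sum to $12.)
The less price-elastic side of the market bears the larger share of a per-unit tax.

Buyers bear $2 per pound; suppliers bear $10 per pound.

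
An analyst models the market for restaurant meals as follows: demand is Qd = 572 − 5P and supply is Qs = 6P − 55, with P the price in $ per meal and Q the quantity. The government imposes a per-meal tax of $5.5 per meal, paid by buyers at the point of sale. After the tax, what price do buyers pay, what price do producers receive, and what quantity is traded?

Buyers pay $60; producers receive $54.5; quantity = 272.

Before the tax: set 572 − 5P = 6P − 55 → P* = $57, Q* = 287.
With the tax collected from buyers, demand (in seller-price terms) shifts: Qd = 572 − 5(P + 5.5).
Solving gives Q = 272 with buyers paying $60 and producers receiving $54.5 (the $5.5 wedge).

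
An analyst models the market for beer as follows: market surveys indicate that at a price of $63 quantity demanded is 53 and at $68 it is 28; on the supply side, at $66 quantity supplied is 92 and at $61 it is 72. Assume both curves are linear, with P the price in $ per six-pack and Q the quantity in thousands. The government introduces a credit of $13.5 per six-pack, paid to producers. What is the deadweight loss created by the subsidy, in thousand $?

Deadweight loss = $202.5 thousand.

Demand slope: (28 − 53)/(68 − 63) = -5, so Qd = 368 − 5P.
Supply slope: (72 − 92)/(61 − 66) = 4, so Qs = 4P − 172.
Before the subsidy: set 368 − 5P = 4P − 172 → P* = $60, Q* = 68.
With a per-unit subsidy paid to producers, each receives P + 13.5 per unit sold, so supply becomes Qs = 4(P + 13.5) − 172.
New equilibrium: buyers pay $54, producers receive $67.5, Q = 98. (Wedge: Pb − Ps = −13.5.)
Quantity rises by |ΔQ| = |68 − 98| = 30.
DWL = ½ · t · |ΔQ| = ½ · 13.5 · 30 = $202.5.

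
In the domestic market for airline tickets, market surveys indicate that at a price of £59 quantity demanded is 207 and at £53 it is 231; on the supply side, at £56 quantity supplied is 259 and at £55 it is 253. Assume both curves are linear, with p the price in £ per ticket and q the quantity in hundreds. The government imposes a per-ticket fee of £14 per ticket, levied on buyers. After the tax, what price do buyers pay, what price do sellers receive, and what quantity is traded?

Buyers pay £60.4; sellers receive £46.4; quantity = 201.4.

Demand slope: (231 − 207)/(53 − 59) = -4, so qd = 443 − 4p.
Supply slope: (253 − 259)/(55 − 56) = 6, so qs = 6p − 77.
Without the tax, 443 − 4p = 6p − 77 gives 10p = 520, so p* = £52 and q* = 235.
With the tax collected from buyers, demand (in seller-price terms) shifts: qd = 443 − 4(p + 14).
New equilibrium: buyers pay £60.4, sellers receive £46.4, q = 201.4. (Wedge: pb − ps = 14.)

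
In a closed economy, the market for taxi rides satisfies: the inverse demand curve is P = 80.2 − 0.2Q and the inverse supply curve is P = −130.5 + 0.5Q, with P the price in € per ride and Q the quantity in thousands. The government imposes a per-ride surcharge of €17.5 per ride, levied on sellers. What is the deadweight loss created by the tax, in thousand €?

Rewrite in direct form: Qd = 401 − 5P and Qs = 2P + 261.
Before the tax: set 401 − 5P = 2P + 261 → P* = €20, Q* = 301.
With the tax collected from sellers, supply shifts: Qs = 2(P − 17.5) + 261.
New equilibrium: consumers pay €25, sellers receive €7.5, Q = 276. (Wedge: Pb − Ps = 17.5.)
Quantity falls by |ΔQ| = |301 − 276| = 25.
DWL = ½ · t · |ΔQ| = ½ · 17.5 · 25 = €218.75.

Deadweight loss = €218.75 thousand.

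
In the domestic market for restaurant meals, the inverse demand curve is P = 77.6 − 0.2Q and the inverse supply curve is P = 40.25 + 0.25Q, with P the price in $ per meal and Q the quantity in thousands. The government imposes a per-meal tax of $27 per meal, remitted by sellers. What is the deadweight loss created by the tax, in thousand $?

Deadweight loss = $810 thousand.

Inverting to Q(P) form: Qd = 388 − 5P; Qs = 4P − 161.
Without the tax, 388 − 5P = 4P − 161 gives 9P = 549, so P* = $61 and Q* = 83.
With the tax collected from sellers, supply shifts: Qs = 4(P − 27) − 161.
New equilibrium: consumers pay $73, sellers receive $46, Q = 23. (Wedge: Pb − Ps = 27.)
Quantity falls by |ΔQ| = |83 − 23| = 60.
DWL = ½ · t · |ΔQ| = ½ · 27 · 60 = $810.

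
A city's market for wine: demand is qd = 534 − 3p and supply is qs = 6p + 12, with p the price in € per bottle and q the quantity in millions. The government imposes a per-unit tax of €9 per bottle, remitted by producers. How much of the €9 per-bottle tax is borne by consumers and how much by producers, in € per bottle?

Consumers bear €6 per bottle; producers bear €3 per bottle.

Without the tax, 534 − 3p = 6p + 12 gives 9p = 522, so p* = €58 and q* = 360.
With the tax collected from producers, supply shifts: qs = 6(p − 9) + 12.
New equilibrium: consumers pay €64, producers receive €55, q = 342. (Wedge: pb − ps = 9.)
Burden on consumers: €6; on producers: €3. (They sum to €9.)
The less price-elastic side of the market bears the larger share of a per-unit tax.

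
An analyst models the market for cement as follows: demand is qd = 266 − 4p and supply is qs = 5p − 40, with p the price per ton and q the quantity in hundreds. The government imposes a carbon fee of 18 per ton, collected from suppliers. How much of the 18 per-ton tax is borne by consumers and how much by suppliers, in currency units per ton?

Before the tax: set 266 − 4p = 5p − 40 → p* = 34, q* = 130.
With the tax collected from suppliers, supply shifts: qs = 5(p − 18) − 40.
New equilibrium: consumers pay 44, suppliers receive 26, q = 90. (Wedge: pb − ps = 18.)
Burden on consumers: 10; on suppliers: 8. (They sum to 18.)
The less price-elastic side of the market bears the larger share of a per-unit tax.

Consumers bear 10 per ton; suppliers bear 8 per ton.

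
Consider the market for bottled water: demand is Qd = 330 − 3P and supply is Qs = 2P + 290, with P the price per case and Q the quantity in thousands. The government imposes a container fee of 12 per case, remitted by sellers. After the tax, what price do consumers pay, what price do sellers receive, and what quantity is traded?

Before the tax: set 330 − 3P = 2P + 290 → P* = 8, Q* = 306.
With the tax collected from sellers, supply shifts: Qs = 2(P − 12) + 290.
New equilibrium: consumers pay 12.8, sellers receive 0.8, Q = 291.6. (Wedge: Pb − Ps = 12.)

Consumers pay 12.8; sellers receive 0.8; quantity = 291.6.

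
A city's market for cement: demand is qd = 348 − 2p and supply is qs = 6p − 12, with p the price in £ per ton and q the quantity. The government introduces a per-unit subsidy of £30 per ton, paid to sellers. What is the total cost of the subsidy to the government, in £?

Government outlay = £9090.

Before the subsidy: set 348 − 2p = 6p − 12 → p* = £45, q* = 258.
With a per-unit subsidy paid to sellers, each receives p + 30 per unit sold, so supply becomes qs = 6(p + 30) − 12.
Solving gives q = 303 with buyers paying £22.5 and sellers receiving £52.5 (the £30 wedge).
Outlay = t · Q = 30 · 303 = £9090.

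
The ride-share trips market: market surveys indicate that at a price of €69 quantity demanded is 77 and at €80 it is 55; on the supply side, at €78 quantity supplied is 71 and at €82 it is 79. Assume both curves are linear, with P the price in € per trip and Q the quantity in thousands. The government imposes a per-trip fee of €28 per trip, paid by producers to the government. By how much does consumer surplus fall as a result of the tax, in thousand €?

Consumer surplus falls by €714 thousand.

Demand slope: (55 − 77)/(80 − 69) = -2, so Qd = 215 − 2P.
Supply slope: (79 − 71)/(82 − 78) = 2, so Qs = 2P − 85.
Before the tax: set 215 − 2P = 2P − 85 → P* = €75, Q* = 65.
With the tax collected from producers, supply shifts: Qs = 2(P − 28) − 85.
Solving gives Q = 37 with consumers paying €89 and producers receiving €61 (the €28 wedge).
ΔCS is the trapezoid between Q = 37 and Q = 65 of height €14: ½ · (65 + 37) · 14 = €714.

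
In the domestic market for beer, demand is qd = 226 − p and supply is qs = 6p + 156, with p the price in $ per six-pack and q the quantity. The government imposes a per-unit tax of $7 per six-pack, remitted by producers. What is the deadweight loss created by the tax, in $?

Before the tax: set 226 − p = 6p + 156 → p* = $10, q* = 216.
With the tax collected from producers, supply shifts: qs = 6(p − 7) + 156.
Solving gives q = 210 with consumers paying $16 and producers receiving $9 (the $7 wedge).
Quantity falls by |ΔQ| = |216 − 210| = 6.
DWL = ½ · t · |ΔQ| = ½ · 7 · 6 = $21.

Deadweight loss = $21.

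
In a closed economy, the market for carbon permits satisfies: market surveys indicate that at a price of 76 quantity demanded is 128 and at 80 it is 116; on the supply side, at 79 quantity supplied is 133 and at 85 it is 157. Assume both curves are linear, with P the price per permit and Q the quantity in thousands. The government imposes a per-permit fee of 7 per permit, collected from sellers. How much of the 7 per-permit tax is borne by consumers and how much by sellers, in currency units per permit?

Demand slope: (116 − 128)/(80 − 76) = -3, so Qd = 356 − 3P.
Supply slope: (157 − 133)/(85 − 79) = 4, so Qs = 4P − 183.
Without the tax, 356 − 3P = 4P − 183 gives 7P = 539, so P* = 77 and Q* = 125.
With the tax collected from sellers, supply shifts: Qs = 4(P − 7) − 183.
New equilibrium: consumers pay 81, sellers receive 74, Q = 113. (Wedge: Pb − Ps = 7.)
Burden on consumers: 4; on sellers: 3. (They sum to 7.)
The less price-elastic side of the market bears the larger share of a per-unit tax.

Consumers bear 4 per permit; sellers bear 3 per permit.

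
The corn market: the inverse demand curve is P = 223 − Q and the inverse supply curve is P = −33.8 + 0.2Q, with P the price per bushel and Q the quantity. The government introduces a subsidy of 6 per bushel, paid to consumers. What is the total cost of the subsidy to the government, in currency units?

Government outlay = 1314.

Rewrite in direct form: Qd = 223 − P and Qs = 5P + 169.
Without the subsidy, 223 − P = 5P + 169 gives 6P = 54, so P* = 9 and Q* = 214.
With a per-unit subsidy paid to consumers, each effectively pays P − 6, so demand becomes Qd = 223 − (P − 6).
Solving gives Q = 219 with consumers paying 4 and suppliers receiving 10 (the 6 wedge).
Outlay = t · Q = 6 · 219 = 1314.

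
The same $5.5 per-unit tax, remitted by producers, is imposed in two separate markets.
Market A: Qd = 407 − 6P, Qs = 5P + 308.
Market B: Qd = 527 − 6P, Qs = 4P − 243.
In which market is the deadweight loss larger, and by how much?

Market A: pre-tax P* = $9, Q* = 353; post-tax Q = 338; deadweight loss = $41.25.
Market B: pre-tax P* = $77, Q* = 65; post-tax Q = 51.8; deadweight loss = $36.3.
Difference: $41.25 vs $36.3 → market A is larger by $4.95.

Market A, by $4.95.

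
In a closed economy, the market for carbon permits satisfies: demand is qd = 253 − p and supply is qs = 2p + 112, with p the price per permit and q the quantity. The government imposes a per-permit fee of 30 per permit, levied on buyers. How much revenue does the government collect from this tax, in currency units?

Without the tax, 253 − p = 2p + 112 gives 3p = 141, so p* = 47 and q* = 206.
With the tax collected from buyers, demand (in seller-price terms) shifts: qd = 253 − (p + 30).
New equilibrium: buyers pay 67, sellers receive 37, q = 186. (Wedge: pb − ps = 30.)
Revenue = t · Q = 30 · 186 = 5580.

Tax revenue = 5580.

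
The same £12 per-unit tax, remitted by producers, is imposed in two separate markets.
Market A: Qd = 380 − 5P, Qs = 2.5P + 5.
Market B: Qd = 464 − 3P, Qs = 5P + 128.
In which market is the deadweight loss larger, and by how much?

Market A: pre-tax P* = £50, Q* = 130; post-tax Q = 110; deadweight loss = £120.
Market B: pre-tax P* = £42, Q* = 338; post-tax Q = 315.5; deadweight loss = £135.
Difference: £120 vs £135 → market B is larger by £15.

Market B, by £15.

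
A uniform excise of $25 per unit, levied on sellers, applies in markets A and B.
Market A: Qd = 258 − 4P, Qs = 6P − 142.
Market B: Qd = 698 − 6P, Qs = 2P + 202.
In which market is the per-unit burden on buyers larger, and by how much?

Market A: pre-tax P* = $40, Q* = 98; post-tax Q = 38; per-unit burden on buyers = $15.
Market B: pre-tax P* = $62, Q* = 326; post-tax Q = 288.5; per-unit burden on buyers = $6.25.
Difference: $15 vs $6.25 → market A is larger by $8.75.

Market A, by $8.75.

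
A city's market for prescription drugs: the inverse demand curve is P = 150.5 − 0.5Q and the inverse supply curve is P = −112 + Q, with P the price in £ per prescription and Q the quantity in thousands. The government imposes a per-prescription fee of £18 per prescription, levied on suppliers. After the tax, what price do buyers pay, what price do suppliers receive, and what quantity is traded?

Buyers pay £69; suppliers receive £51; quantity = 163.

Rewrite in direct form: Qd = 301 − 2P and Qs = P + 112.
Without the tax, 301 − 2P = P + 112 gives 3P = 189, so P* = £63 and Q* = 175.
With the tax collected from suppliers, supply shifts: Qs = (P − 18) + 112.
New equilibrium: buyers pay £69, suppliers receive £51, Q = 163. (Wedge: Pb − Ps = 18.)
The less price-elastic side of the market bears the larger share of a per-unit tax.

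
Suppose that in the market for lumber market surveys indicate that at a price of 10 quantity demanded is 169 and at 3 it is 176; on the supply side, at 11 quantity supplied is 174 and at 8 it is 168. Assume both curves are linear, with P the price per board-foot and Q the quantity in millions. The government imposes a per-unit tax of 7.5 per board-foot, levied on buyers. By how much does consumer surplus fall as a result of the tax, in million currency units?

Consumer surplus falls by 837.5 million.

Demand slope: (176 − 169)/(3 − 10) = -1, so Qd = 179 − P.
Supply slope: (168 − 174)/(8 − 11) = 2, so Qs = 2P + 152.
Before the tax: set 179 − P = 2P + 152 → P* = 9, Q* = 170.
With the tax collected from buyers, demand (in seller-price terms) shifts: Qd = 179 − (P + 7.5).
New equilibrium: buyers pay 14, sellers receive 6.5, Q = 165. (Wedge: Pb − Ps = 7.5.)
ΔCS is the trapezoid between Q = 165 and Q = 170 of height 5: ½ · (170 + 165) · 5 = 837.5.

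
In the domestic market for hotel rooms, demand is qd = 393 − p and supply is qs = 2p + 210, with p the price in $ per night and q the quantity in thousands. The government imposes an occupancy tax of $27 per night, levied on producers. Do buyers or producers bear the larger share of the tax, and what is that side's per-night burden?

Without the tax, 393 − p = 2p + 210 gives 3p = 183, so p* = $61 and q* = 332.
With the tax collected from producers, supply shifts: qs = 2(p − 27) + 210.
New equilibrium: buyers pay $79, producers receive $52, q = 314. (Wedge: pb − ps = 27.)
Per-night burden: buyers $18, producers $9.
Buyers take the larger share because demand is less price-elastic here (demand slope 1 vs supply slope 2).

Buyers bear the larger share: $18 per night.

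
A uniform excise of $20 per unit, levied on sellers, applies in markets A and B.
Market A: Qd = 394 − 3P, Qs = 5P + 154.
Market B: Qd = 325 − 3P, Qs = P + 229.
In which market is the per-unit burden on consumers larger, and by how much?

Market A: pre-tax P* = $30, Q* = 304; post-tax Q = 266.5; per-unit burden on consumers = $12.5.
Market B: pre-tax P* = $24, Q* = 253; post-tax Q = 238; per-unit burden on consumers = $5.
Difference: $12.5 vs $5 → market A is larger by $7.5.

Market A, by $7.5.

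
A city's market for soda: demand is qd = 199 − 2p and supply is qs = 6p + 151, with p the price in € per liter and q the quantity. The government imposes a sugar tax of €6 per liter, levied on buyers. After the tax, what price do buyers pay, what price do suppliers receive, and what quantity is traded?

Without the tax, 199 − 2p = 6p + 151 gives 8p = 48, so p* = €6 and q* = 187.
With the tax collected from buyers, demand (in seller-price terms) shifts: qd = 199 − 2(p + 6).
Solving gives q = 178 with buyers paying €10.5 and suppliers receiving €4.5 (the €6 wedge).
The less price-elastic side of the market bears the larger share of a per-unit tax.

Buyers pay €10.5; suppliers receive €4.5; quantity = 178.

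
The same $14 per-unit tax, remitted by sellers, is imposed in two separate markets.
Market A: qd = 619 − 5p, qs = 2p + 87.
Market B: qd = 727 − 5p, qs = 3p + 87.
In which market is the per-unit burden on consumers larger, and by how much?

Market B, by $1.25.

Market A: pre-tax p* = $76, q* = 239; post-tax q = 219; per-unit burden on consumers = $4.
Market B: pre-tax p* = $80, q* = 327; post-tax q = 300.75; per-unit burden on consumers = $5.25.
Difference: $4 vs $5.25 → market B is larger by $1.25.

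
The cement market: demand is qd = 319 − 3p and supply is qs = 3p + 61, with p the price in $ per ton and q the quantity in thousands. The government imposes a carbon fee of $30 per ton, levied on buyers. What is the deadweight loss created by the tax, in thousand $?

Before the tax: set 319 − 3p = 3p + 61 → p* = $43, q* = 190.
With the tax collected from buyers, demand (in seller-price terms) shifts: qd = 319 − 3(p + 30).
New equilibrium: buyers pay $58, suppliers receive $28, q = 145. (Wedge: pb − ps = 30.)
Quantity falls by |ΔQ| = |190 − 145| = 45.
DWL = ½ · t · |ΔQ| = ½ · 30 · 45 = $675.

Deadweight loss = $675 thousand.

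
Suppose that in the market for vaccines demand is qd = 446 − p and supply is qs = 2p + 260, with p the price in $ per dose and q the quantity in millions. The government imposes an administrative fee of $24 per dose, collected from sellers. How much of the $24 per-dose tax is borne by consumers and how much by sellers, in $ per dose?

Before the tax: set 446 − p = 2p + 260 → p* = $62, q* = 384.
With the tax collected from sellers, supply shifts: qs = 2(p − 24) + 260.
New equilibrium: consumers pay $78, sellers receive $54, q = 368. (Wedge: pb − ps = 24.)
Burden on consumers: $16; on sellers: $8. (They sum to $24.)
The less price-elastic side of the market bears the larger share of a per-unit tax.

Consumers bear $16 per dose; sellers bear $8 per dose.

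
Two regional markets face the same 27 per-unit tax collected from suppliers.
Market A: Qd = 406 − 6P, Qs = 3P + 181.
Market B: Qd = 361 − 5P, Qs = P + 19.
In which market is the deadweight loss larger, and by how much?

Market A, by 425.25.

Market A: pre-tax P* = 25, Q* = 256; post-tax Q = 202; deadweight loss = 729.
Market B: pre-tax P* = 57, Q* = 76; post-tax Q = 53.5; deadweight loss = 303.75.
Difference: 729 vs 303.75 → market A is larger by 425.25.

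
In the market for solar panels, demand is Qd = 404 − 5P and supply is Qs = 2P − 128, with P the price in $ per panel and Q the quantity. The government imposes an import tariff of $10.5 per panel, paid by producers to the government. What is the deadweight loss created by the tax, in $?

Before the tax: set 404 − 5P = 2P − 128 → P* = $76, Q* = 24.
With the tax collected from producers, supply shifts: Qs = 2(P − 10.5) − 128.
New equilibrium: buyers pay $79, producers receive $68.5, Q = 9. (Wedge: Pb − Ps = 10.5.)
Quantity falls by |ΔQ| = |24 − 9| = 15.
DWL = ½ · t · |ΔQ| = ½ · 10.5 · 15 = $78.75.

Deadweight loss = $78.75.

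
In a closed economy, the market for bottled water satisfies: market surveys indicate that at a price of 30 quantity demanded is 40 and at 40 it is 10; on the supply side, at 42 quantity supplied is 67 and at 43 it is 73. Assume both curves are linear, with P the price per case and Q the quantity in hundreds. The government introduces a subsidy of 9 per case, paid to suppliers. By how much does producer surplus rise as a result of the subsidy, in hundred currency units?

Demand slope: (10 − 40)/(40 − 30) = -3, so Qd = 130 − 3P.
Supply slope: (73 − 67)/(43 − 42) = 6, so Qs = 6P − 185.
Before the subsidy: set 130 − 3P = 6P − 185 → P* = 35, Q* = 25.
With a per-unit subsidy paid to suppliers, each receives P + 9 per unit sold, so supply becomes Qs = 6(P + 9) − 185.
Solving gives Q = 43 with buyers paying 29 and suppliers receiving 38 (the 9 wedge).
ΔPS is the trapezoid between Q = 43 and Q = 25 of height 3: ½ · (25 + 43) · 3 = 102.

Producer surplus rises by 102 hundred.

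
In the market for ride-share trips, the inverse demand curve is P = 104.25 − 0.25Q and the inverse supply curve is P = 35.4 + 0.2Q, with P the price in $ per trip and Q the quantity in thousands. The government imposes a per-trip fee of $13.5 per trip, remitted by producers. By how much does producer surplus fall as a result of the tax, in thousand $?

Inverting to Q(P) form: Qd = 417 − 4P; Qs = 5P − 177.
Before the tax: set 417 − 4P = 5P − 177 → P* = $66, Q* = 153.
With the tax collected from producers, supply shifts: Qs = 5(P − 13.5) − 177.
Solving gives Q = 123 with buyers paying $73.5 and producers receiving $60 (the $13.5 wedge).
ΔPS is the trapezoid between Q = 123 and Q = 153 of height $6: ½ · (153 + 123) · 6 = $828.

Producer surplus falls by $828 thousand.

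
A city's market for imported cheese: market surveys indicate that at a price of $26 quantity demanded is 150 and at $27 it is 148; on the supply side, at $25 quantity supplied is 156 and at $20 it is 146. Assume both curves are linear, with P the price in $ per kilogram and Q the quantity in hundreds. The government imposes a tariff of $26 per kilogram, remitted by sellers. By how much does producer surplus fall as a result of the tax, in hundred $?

Demand slope: (148 − 150)/(27 − 26) = -2, so Qd = 202 − 2P.
Supply slope: (146 − 156)/(20 − 25) = 2, so Qs = 2P + 106.
Before the tax: set 202 − 2P = 2P + 106 → P* = $24, Q* = 154.
With the tax collected from sellers, supply shifts: Qs = 2(P − 26) + 106.
New equilibrium: consumers pay $37, sellers receive $11, Q = 128. (Wedge: Pb − Ps = 26.)
ΔPS is the trapezoid between Q = 128 and Q = 154 of height $13: ½ · (154 + 128) · 13 = $1833.

Producer surplus falls by $1833 hundred.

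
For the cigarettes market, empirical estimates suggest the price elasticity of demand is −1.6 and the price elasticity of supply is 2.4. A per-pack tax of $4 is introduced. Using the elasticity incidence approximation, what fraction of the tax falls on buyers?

Buyers' share ≈ 0.6.

Incidence ratio: buyers' share ≈ εs / (εs + |εd|) = 2.4 / (2.4 + 1.6) = 0.6.
Supply is the more elastic side, so buyers bear the larger share.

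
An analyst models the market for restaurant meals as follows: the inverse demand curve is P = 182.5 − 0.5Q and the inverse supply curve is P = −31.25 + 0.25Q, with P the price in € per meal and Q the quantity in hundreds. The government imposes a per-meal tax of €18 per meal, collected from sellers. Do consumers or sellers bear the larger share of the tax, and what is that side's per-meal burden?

Rewrite in direct form: Qd = 365 − 2P and Qs = 4P + 125.
Without the tax, 365 − 2P = 4P + 125 gives 6P = 240, so P* = €40 and Q* = 285.
With the tax collected from sellers, supply shifts: Qs = 4(P − 18) + 125.
New equilibrium: consumers pay €52, sellers receive €34, Q = 261. (Wedge: Pb − Ps = 18.)
Per-meal burden: consumers €12, sellers €6.
Consumers take the larger share because demand is less price-elastic here (demand slope 2 vs supply slope 4).
The less price-elastic side of the market bears the larger share of a per-unit tax.

Consumers bear the larger share: €12 per meal.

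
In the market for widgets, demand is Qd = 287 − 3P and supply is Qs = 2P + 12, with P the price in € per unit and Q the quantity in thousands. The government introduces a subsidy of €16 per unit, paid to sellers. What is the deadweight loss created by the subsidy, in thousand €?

Deadweight loss = €153.6 thousand.

Before the subsidy: set 287 − 3P = 2P + 12 → P* = €55, Q* = 122.
With a per-unit subsidy paid to sellers, each receives P + 16 per unit sold, so supply becomes Qs = 2(P + 16) + 12.
New equilibrium: consumers pay €48.6, sellers receive €64.6, Q = 141.2. (Wedge: Pb − Ps = −16.)
Quantity rises by |ΔQ| = |122 − 141.2| = 19.2.
DWL = ½ · t · |ΔQ| = ½ · 16 · 19.2 = €153.6.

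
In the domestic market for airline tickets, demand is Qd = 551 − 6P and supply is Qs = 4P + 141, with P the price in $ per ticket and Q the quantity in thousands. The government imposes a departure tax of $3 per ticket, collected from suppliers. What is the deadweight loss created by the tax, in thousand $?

Without the tax, 551 − 6P = 4P + 141 gives 10P = 410, so P* = $41 and Q* = 305.
With the tax collected from suppliers, supply shifts: Qs = 4(P − 3) + 141.
Solving gives Q = 297.8 with consumers paying $42.2 and suppliers receiving $39.2 (the $3 wedge).
Quantity falls by |ΔQ| = |305 − 297.8| = 7.2.
DWL = ½ · t · |ΔQ| = ½ · 3 · 7.2 = $10.8.

Deadweight loss = $10.8 thousand.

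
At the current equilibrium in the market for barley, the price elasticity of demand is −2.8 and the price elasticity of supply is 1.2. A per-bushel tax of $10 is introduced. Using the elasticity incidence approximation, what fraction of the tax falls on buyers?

Incidence ratio: buyers' share ≈ εs / (εs + |εd|) = 1.2 / (1.2 + 2.8) = 0.3.
Supply is the less elastic side, so buyers bear the smaller share.

Buyers' share ≈ 0.3.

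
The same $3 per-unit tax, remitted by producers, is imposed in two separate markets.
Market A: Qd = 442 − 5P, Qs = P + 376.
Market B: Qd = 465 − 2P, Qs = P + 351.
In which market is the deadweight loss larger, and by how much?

Market A: pre-tax P* = $11, Q* = 387; post-tax Q = 384.5; deadweight loss = $3.75.
Market B: pre-tax P* = $38, Q* = 389; post-tax Q = 387; deadweight loss = $3.
Difference: $3.75 vs $3 → market A is larger by $0.75.

Market A, by $0.75.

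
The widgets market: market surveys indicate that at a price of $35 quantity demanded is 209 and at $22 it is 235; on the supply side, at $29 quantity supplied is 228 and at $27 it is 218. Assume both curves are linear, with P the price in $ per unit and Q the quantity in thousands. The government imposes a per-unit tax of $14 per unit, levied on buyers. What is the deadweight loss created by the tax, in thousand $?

Demand slope: (235 − 209)/(22 − 35) = -2, so Qd = 279 − 2P.
Supply slope: (218 − 228)/(27 − 29) = 5, so Qs = 5P + 83.
Without the tax, 279 − 2P = 5P + 83 gives 7P = 196, so P* = $28 and Q* = 223.
With the tax collected from buyers, demand (in seller-price terms) shifts: Qd = 279 − 2(P + 14).
New equilibrium: buyers pay $38, suppliers receive $24, Q = 203. (Wedge: Pb − Ps = 14.)
Quantity falls by |ΔQ| = |223 − 203| = 20.
DWL = ½ · t · |ΔQ| = ½ · 14 · 20 = $140.

Deadweight loss = $140 thousand.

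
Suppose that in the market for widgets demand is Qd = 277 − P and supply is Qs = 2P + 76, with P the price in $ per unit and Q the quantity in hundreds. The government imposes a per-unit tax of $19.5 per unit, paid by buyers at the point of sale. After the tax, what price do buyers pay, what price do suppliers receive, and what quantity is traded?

Buyers pay $80; suppliers receive $60.5; quantity = 197.

Before the tax: set 277 − P = 2P + 76 → P* = $67, Q* = 210.
With the tax collected from buyers, demand (in seller-price terms) shifts: Qd = 277 − (P + 19.5).
New equilibrium: buyers pay $80, suppliers receive $60.5, Q = 197. (Wedge: Pb − Ps = 19.5.)
The less price-elastic side of the market bears the larger share of a per-unit tax.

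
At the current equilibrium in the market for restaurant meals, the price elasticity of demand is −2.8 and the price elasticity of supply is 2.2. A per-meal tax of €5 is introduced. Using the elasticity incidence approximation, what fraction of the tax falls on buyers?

Buyers' share ≈ 0.44.

Incidence ratio: buyers' share ≈ εs / (εs + |εd|) = 2.2 / (2.2 + 2.8) = 0.44.
Supply is the less elastic side, so buyers bear the smaller share.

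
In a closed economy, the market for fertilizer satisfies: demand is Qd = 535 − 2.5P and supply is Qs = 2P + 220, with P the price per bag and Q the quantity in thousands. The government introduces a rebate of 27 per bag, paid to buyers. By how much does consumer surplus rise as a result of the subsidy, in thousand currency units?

Before the subsidy: set 535 − 2.5P = 2P + 220 → P* = 70, Q* = 360.
With a per-unit subsidy paid to buyers, each effectively pays P − 27, so demand becomes Qd = 535 − 2.5(P − 27).
New equilibrium: buyers pay 58, sellers receive 85, Q = 390. (Wedge: Pb − Ps = −27.)
ΔCS is the trapezoid between Q = 390 and Q = 360 of height 12: ½ · (360 + 390) · 12 = 4500.

Consumer surplus rises by 4500 thousand.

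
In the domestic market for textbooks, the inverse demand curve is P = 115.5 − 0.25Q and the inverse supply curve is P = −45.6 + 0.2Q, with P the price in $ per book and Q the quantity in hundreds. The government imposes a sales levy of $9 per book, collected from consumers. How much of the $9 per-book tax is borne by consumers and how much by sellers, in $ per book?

Rewrite in direct form: Qd = 462 − 4P and Qs = 5P + 228.
Before the tax: set 462 − 4P = 5P + 228 → P* = $26, Q* = 358.
With the tax collected from consumers, demand (in seller-price terms) shifts: Qd = 462 − 4(P + 9).
New equilibrium: consumers pay $31, sellers receive $22, Q = 338. (Wedge: Pb − Ps = 9.)
Burden on consumers: $5; on sellers: $4. (They sum to $9.)
The less price-elastic side of the market bears the larger share of a per-unit tax.

Consumers bear $5 per book; sellers bear $4 per book.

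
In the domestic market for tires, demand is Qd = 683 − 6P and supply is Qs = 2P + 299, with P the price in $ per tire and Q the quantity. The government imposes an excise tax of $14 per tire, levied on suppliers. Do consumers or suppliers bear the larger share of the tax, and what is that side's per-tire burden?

Suppliers bear the larger share: $10.5 per tire.

Before the tax: set 683 − 6P = 2P + 299 → P* = $48, Q* = 395.
With the tax collected from suppliers, supply shifts: Qs = 2(P − 14) + 299.
Solving gives Q = 374 with consumers paying $51.5 and suppliers receiving $37.5 (the $14 wedge).
Per-tire burden: consumers $3.5, suppliers $10.5.
Suppliers take the larger share because supply is less price-elastic here (demand slope 6 vs supply slope 2).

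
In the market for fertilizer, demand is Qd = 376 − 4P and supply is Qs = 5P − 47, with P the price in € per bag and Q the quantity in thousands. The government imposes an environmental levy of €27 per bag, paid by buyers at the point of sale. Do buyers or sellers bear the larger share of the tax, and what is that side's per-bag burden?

Buyers bear the larger share: €15 per bag.

Without the tax, 376 − 4P = 5P − 47 gives 9P = 423, so P* = €47 and Q* = 188.
With the tax collected from buyers, demand (in seller-price terms) shifts: Qd = 376 − 4(P + 27).
Solving gives Q = 128 with buyers paying €62 and sellers receiving €35 (the €27 wedge).
Per-bag burden: buyers €15, sellers €12.
Buyers take the larger share because demand is less price-elastic here (demand slope 4 vs supply slope 5).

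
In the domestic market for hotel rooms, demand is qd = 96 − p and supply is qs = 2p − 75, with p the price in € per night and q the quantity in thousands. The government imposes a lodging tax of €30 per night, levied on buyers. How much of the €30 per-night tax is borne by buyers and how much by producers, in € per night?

Before the tax: set 96 − p = 2p − 75 → p* = €57, q* = 39.
With the tax collected from buyers, demand (in seller-price terms) shifts: qd = 96 − (p + 30).
Solving gives q = 19 with buyers paying €77 and producers receiving €47 (the €30 wedge).
Burden on buyers: €20; on producers: €10. (They sum to €30.)
The less price-elastic side of the market bears the larger share of a per-unit tax.

Buyers bear €20 per night; producers bear €10 per night.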